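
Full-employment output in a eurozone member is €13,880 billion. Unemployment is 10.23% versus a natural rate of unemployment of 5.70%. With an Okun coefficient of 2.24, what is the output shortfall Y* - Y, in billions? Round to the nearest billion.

€1,408 billion

Output gap = -2.24 × (10.23 - 5.7) = -2.24 × 4.53 = -10.1472%.
Actual GDP ≈ 13880 × 0.898528 ≈ 12472 billion, so the shortfall is 13880 - 12472 = 1408 billion.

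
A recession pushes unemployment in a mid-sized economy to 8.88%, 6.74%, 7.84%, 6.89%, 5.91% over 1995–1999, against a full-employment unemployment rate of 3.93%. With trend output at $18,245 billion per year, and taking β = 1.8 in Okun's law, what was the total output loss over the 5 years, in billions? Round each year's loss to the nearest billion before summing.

Year 1995: gap = -1.8 × (8.88 - 3.93) = -8.91%, loss ≈ 18245 × 8.91/100 ≈ 1626.
Year 1996: gap = -1.8 × (6.74 - 3.93) = -5.058%, loss ≈ 18245 × 5.058/100 ≈ 923.
Year 1997: gap = -1.8 × (7.84 - 3.93) = -7.038%, loss ≈ 18245 × 7.038/100 ≈ 1284.
Year 1998: gap = -1.8 × (6.89 - 3.93) = -5.328%, loss ≈ 18245 × 5.328/100 ≈ 972.
Year 1999: gap = -1.8 × (5.91 - 3.93) = -3.564%, loss ≈ 18245 × 3.564/100 ≈ 650.
Total lost output = 1626 + 923 + 1284 + 972 + 650 = 5455 billion.

$5,455 billion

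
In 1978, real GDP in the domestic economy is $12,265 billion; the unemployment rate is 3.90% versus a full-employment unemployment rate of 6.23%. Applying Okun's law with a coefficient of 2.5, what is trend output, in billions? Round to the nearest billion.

Unemployment gap = 3.9 - 6.23 = -2.33 points, so output gap = -2.5 × (-2.33) = 5.825%.
Since Y = Y* × (1 + gap/100), Y* = 12265/1.05825 ≈ 11590 billion.

$11,590 billion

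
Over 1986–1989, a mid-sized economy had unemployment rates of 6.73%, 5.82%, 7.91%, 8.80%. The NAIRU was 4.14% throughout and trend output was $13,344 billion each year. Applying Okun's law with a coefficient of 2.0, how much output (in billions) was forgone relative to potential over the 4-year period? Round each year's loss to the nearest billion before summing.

Year 1986: gap = -2.0 × (6.73 - 4.14) = -5.18%, loss ≈ 13344 × 5.18/100 ≈ 691.
Year 1987: gap = -2.0 × (5.82 - 4.14) = -3.36%, loss ≈ 13344 × 3.36/100 ≈ 448.
Year 1988: gap = -2.0 × (7.91 - 4.14) = -7.54%, loss ≈ 13344 × 7.54/100 ≈ 1006.
Year 1989: gap = -2.0 × (8.8 - 4.14) = -9.32%, loss ≈ 13344 × 9.32/100 ≈ 1244.
Total lost output = 691 + 448 + 1006 + 1244 = 3389 billion.

$3,389 billion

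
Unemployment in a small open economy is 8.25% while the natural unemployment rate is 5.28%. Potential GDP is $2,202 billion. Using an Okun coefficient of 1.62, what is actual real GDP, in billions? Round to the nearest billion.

Unemployment gap = 8.25 - 5.28 = 2.97 points, so the output gap is -1.62 × 2.97 = -4.8114%.
Actual GDP = 2202 × (1 - 4.8114/100) = 2202 × 0.951886 ≈ 2096 billion.

$2,096 billion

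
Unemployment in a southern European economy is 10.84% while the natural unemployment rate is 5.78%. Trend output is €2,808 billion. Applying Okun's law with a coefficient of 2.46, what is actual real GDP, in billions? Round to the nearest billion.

Unemployment gap = 10.84 - 5.78 = 5.06 points, so the output gap is -2.46 × 5.06 = -12.4476%.
Actual GDP = 2808 × (1 - 12.4476/100) = 2808 × 0.875524 ≈ 2458 billion.

€2,458 billion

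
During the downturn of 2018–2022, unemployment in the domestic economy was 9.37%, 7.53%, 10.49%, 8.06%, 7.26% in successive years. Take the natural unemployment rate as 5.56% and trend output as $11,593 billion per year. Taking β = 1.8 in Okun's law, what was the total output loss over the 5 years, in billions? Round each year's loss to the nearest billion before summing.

$3,112 billion

Year 2018: gap = -1.8 × (9.37 - 5.56) = -6.858%, loss ≈ 11593 × 6.858/100 ≈ 795.
Year 2019: gap = -1.8 × (7.53 - 5.56) = -3.546%, loss ≈ 11593 × 3.546/100 ≈ 411.
Year 2020: gap = -1.8 × (10.49 - 5.56) = -8.874%, loss ≈ 11593 × 8.874/100 ≈ 1029.
Year 2021: gap = -1.8 × (8.06 - 5.56) = -4.5%, loss ≈ 11593 × 4.5/100 ≈ 522.
Year 2022: gap = -1.8 × (7.26 - 5.56) = -3.06%, loss ≈ 11593 × 3.06/100 ≈ 355.
Total lost output = 795 + 411 + 1029 + 522 + 355 = 3112 billion.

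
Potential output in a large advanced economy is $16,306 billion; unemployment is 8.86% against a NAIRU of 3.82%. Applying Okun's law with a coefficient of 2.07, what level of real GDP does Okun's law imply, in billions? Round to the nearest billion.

$14,605 billion

Unemployment gap = 8.86 - 3.82 = 5.04 points, so the output gap is -2.07 × 5.04 = -10.4328%.
Actual GDP = 16306 × (1 - 10.4328/100) = 16306 × 0.895672 ≈ 14605 billion.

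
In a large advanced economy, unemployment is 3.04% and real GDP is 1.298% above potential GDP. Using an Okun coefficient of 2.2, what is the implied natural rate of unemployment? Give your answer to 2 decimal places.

3.63%

From Okun's law, u - u* = -(output gap)/β = -(1.298)/2.2 = -0.59 points.
So u* = 3.04 + 0.59 = 3.63%.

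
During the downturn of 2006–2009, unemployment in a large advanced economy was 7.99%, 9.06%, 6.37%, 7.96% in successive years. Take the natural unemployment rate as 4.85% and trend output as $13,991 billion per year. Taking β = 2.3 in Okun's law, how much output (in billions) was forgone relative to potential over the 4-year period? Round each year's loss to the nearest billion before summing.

Year 2006: gap = -2.3 × (7.99 - 4.85) = -7.222%, loss ≈ 13991 × 7.222/100 ≈ 1010.
Year 2007: gap = -2.3 × (9.06 - 4.85) = -9.683%, loss ≈ 13991 × 9.683/100 ≈ 1355.
Year 2008: gap = -2.3 × (6.37 - 4.85) = -3.496%, loss ≈ 13991 × 3.496/100 ≈ 489.
Year 2009: gap = -2.3 × (7.96 - 4.85) = -7.153%, loss ≈ 13991 × 7.153/100 ≈ 1001.
Total lost output = 1010 + 1355 + 489 + 1001 = 3855 billion.

$3,855 billion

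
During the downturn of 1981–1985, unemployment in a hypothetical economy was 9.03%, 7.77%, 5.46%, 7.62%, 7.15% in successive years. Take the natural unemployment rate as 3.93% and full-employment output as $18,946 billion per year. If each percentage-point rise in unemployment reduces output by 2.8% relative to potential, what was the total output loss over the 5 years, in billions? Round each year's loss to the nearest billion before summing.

$9,220 billion

Year 1981: gap = -2.8 × (9.03 - 3.93) = -14.28%, loss ≈ 18946 × 14.28/100 ≈ 2705.
Year 1982: gap = -2.8 × (7.77 - 3.93) = -10.752%, loss ≈ 18946 × 10.752/100 ≈ 2037.
Year 1983: gap = -2.8 × (5.46 - 3.93) = -4.284%, loss ≈ 18946 × 4.284/100 ≈ 812.
Year 1984: gap = -2.8 × (7.62 - 3.93) = -10.332%, loss ≈ 18946 × 10.332/100 ≈ 1958.
Year 1985: gap = -2.8 × (7.15 - 3.93) = -9.016%, loss ≈ 18946 × 9.016/100 ≈ 1708.
Total lost output = 2705 + 2037 + 812 + 1958 + 1708 = 9220 billion.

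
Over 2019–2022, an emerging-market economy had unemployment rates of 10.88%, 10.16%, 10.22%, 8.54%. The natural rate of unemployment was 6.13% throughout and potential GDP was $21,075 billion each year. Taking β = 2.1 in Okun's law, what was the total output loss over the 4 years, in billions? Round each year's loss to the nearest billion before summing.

$6,763 billion

Year 2019: gap = -2.1 × (10.88 - 6.13) = -9.975%, loss ≈ 21075 × 9.975/100 ≈ 2102.
Year 2020: gap = -2.1 × (10.16 - 6.13) = -8.463%, loss ≈ 21075 × 8.463/100 ≈ 1784.
Year 2021: gap = -2.1 × (10.22 - 6.13) = -8.589%, loss ≈ 21075 × 8.589/100 ≈ 1810.
Year 2022: gap = -2.1 × (8.54 - 6.13) = -5.061%, loss ≈ 21075 × 5.061/100 ≈ 1067.
Total lost output = 2102 + 1784 + 1810 + 1067 = 6763 billion.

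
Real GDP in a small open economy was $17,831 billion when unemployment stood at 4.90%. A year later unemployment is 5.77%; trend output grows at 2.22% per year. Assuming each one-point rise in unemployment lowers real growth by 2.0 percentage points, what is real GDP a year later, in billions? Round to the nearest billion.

Δu = 5.77 - 4.9 = 0.87 points.
Okun's law (growth form): g_Y = g_Y* - β × Δu = 2.22 - 2.0 × (0.87) = 2.22 - 1.74 = 0.48%.
Real GDP in the next year = 17831 × (1 + 0.48/100) = 17831 × 1.0048 ≈ 17917 billion.

$17,917 billion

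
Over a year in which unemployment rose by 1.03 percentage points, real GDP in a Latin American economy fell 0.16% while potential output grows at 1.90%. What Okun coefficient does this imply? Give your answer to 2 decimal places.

β ≈ 2.00

Growth form: g_Y = g_Y* - β × Δu, so β = (g_Y* - g_Y)/Δu.
β = (1.9 + 0.16)/1.03 = 2.06/1.03 = 2.00.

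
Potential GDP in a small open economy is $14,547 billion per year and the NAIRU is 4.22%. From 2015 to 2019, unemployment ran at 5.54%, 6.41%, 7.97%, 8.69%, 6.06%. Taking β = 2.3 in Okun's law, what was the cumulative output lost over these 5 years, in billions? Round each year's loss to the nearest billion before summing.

Year 2015: gap = -2.3 × (5.54 - 4.22) = -3.036%, loss ≈ 14547 × 3.036/100 ≈ 442.
Year 2016: gap = -2.3 × (6.41 - 4.22) = -5.037%, loss ≈ 14547 × 5.037/100 ≈ 733.
Year 2017: gap = -2.3 × (7.97 - 4.22) = -8.625%, loss ≈ 14547 × 8.625/100 ≈ 1255.
Year 2018: gap = -2.3 × (8.69 - 4.22) = -10.281%, loss ≈ 14547 × 10.281/100 ≈ 1496.
Year 2019: gap = -2.3 × (6.06 - 4.22) = -4.232%, loss ≈ 14547 × 4.232/100 ≈ 616.
Total lost output = 442 + 733 + 1255 + 1496 + 616 = 4542 billion.

$4,542 billion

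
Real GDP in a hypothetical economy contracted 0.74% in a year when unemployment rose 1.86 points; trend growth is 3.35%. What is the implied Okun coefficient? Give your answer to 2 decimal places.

β ≈ 2.20

Growth form: g_Y = g_Y* - β × Δu, so β = (g_Y* - g_Y)/Δu.
β = (3.35 + 0.74)/1.86 = 4.09/1.86 = 2.20.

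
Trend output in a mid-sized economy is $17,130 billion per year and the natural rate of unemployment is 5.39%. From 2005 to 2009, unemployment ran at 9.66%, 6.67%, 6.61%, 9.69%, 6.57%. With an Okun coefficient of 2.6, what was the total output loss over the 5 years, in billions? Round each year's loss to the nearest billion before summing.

$5,456 billion

Year 2005: gap = -2.6 × (9.66 - 5.39) = -11.102%, loss ≈ 17130 × 11.102/100 ≈ 1902.
Year 2006: gap = -2.6 × (6.67 - 5.39) = -3.328%, loss ≈ 17130 × 3.328/100 ≈ 570.
Year 2007: gap = -2.6 × (6.61 - 5.39) = -3.172%, loss ≈ 17130 × 3.172/100 ≈ 543.
Year 2008: gap = -2.6 × (9.69 - 5.39) = -11.18%, loss ≈ 17130 × 11.18/100 ≈ 1915.
Year 2009: gap = -2.6 × (6.57 - 5.39) = -3.068%, loss ≈ 17130 × 3.068/100 ≈ 526.
Total lost output = 1902 + 570 + 543 + 1915 + 526 = 5456 billion.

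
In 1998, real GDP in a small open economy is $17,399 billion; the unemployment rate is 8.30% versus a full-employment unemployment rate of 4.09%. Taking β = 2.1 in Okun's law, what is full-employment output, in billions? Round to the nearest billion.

Unemployment gap = 8.3 - 4.09 = 4.21 points, so output gap = -2.1 × 4.21 = -8.841%.
Since Y = Y* × (1 + gap/100), Y* = 17399/0.91159 ≈ 19086 billion.

$19,086 billion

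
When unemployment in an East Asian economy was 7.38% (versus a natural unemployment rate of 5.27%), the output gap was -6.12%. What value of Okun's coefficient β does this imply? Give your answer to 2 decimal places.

Okun's law: output gap = -β × (u - u*).
-6.12 = -β × (7.38 - 5.27) = -β × 2.11, so β = 6.12/2.11 = 2.90.

β ≈ 2.90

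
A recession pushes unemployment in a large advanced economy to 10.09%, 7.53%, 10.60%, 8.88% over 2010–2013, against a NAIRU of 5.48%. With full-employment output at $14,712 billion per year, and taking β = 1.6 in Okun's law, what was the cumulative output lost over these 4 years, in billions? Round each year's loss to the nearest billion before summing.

$3,573 billion

Year 2010: gap = -1.6 × (10.09 - 5.48) = -7.376%, loss ≈ 14712 × 7.376/100 ≈ 1085.
Year 2011: gap = -1.6 × (7.53 - 5.48) = -3.28%, loss ≈ 14712 × 3.28/100 ≈ 483.
Year 2012: gap = -1.6 × (10.6 - 5.48) = -8.192%, loss ≈ 14712 × 8.192/100 ≈ 1205.
Year 2013: gap = -1.6 × (8.88 - 5.48) = -5.44%, loss ≈ 14712 × 5.44/100 ≈ 800.
Total lost output = 1085 + 483 + 1205 + 800 = 3573 billion.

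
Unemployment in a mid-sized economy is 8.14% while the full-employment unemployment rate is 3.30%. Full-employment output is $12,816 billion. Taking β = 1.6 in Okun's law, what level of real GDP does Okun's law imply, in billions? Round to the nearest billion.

Unemployment gap = 8.14 - 3.3 = 4.84 points, so the output gap is -1.6 × 4.84 = -7.744%.
Actual GDP = 12816 × (1 - 7.744/100) = 12816 × 0.92256 ≈ 11824 billion.

$11,824 billion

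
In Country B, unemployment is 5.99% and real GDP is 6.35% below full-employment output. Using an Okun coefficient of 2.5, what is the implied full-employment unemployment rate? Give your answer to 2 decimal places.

3.45%

From Okun's law, u - u* = -(output gap)/β = -(-6.35)/2.5 = 2.54 points.
So u* = 5.99 - 2.54 = 3.45%.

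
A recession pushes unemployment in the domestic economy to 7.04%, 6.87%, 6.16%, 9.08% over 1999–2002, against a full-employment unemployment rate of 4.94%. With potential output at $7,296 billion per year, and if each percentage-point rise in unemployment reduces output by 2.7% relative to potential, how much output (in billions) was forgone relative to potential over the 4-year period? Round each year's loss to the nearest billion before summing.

$1,850 billion

Year 1999: gap = -2.7 × (7.04 - 4.94) = -5.67%, loss ≈ 7296 × 5.67/100 ≈ 414.
Year 2000: gap = -2.7 × (6.87 - 4.94) = -5.211%, loss ≈ 7296 × 5.211/100 ≈ 380.
Year 2001: gap = -2.7 × (6.16 - 4.94) = -3.294%, loss ≈ 7296 × 3.294/100 ≈ 240.
Year 2002: gap = -2.7 × (9.08 - 4.94) = -11.178%, loss ≈ 7296 × 11.178/100 ≈ 816.
Total lost output = 414 + 380 + 240 + 816 = 1850 billion.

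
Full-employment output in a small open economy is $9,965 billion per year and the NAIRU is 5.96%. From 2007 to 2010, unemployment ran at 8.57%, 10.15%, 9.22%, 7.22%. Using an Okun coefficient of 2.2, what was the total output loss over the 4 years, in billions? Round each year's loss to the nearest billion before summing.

Year 2007: gap = -2.2 × (8.57 - 5.96) = -5.742%, loss ≈ 9965 × 5.742/100 ≈ 572.
Year 2008: gap = -2.2 × (10.15 - 5.96) = -9.218%, loss ≈ 9965 × 9.218/100 ≈ 919.
Year 2009: gap = -2.2 × (9.22 - 5.96) = -7.172%, loss ≈ 9965 × 7.172/100 ≈ 715.
Year 2010: gap = -2.2 × (7.22 - 5.96) = -2.772%, loss ≈ 9965 × 2.772/100 ≈ 276.
Total lost output = 572 + 919 + 715 + 276 = 2482 billion.

$2,482 billion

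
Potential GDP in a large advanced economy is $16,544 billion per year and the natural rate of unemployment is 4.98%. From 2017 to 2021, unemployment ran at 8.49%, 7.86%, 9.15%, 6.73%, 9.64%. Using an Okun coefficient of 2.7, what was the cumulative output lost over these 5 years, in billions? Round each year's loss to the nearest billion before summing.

$7,581 billion

Year 2017: gap = -2.7 × (8.49 - 4.98) = -9.477%, loss ≈ 16544 × 9.477/100 ≈ 1568.
Year 2018: gap = -2.7 × (7.86 - 4.98) = -7.776%, loss ≈ 16544 × 7.776/100 ≈ 1286.
Year 2019: gap = -2.7 × (9.15 - 4.98) = -11.259%, loss ≈ 16544 × 11.259/100 ≈ 1863.
Year 2020: gap = -2.7 × (6.73 - 4.98) = -4.725%, loss ≈ 16544 × 4.725/100 ≈ 782.
Year 2021: gap = -2.7 × (9.64 - 4.98) = -12.582%, loss ≈ 16544 × 12.582/100 ≈ 2082.
Total lost output = 1568 + 1286 + 1863 + 782 + 2082 = 7581 billion.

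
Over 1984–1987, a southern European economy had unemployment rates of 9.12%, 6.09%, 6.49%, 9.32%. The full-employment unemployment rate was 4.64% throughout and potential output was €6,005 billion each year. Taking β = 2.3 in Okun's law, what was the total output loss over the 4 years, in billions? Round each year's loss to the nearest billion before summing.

€1,721 billion

Year 1984: gap = -2.3 × (9.12 - 4.64) = -10.304%, loss ≈ 6005 × 10.304/100 ≈ 619.
Year 1985: gap = -2.3 × (6.09 - 4.64) = -3.335%, loss ≈ 6005 × 3.335/100 ≈ 200.
Year 1986: gap = -2.3 × (6.49 - 4.64) = -4.255%, loss ≈ 6005 × 4.255/100 ≈ 256.
Year 1987: gap = -2.3 × (9.32 - 4.64) = -10.764%, loss ≈ 6005 × 10.764/100 ≈ 646.
Total lost output = 619 + 200 + 256 + 646 = 1721 billion.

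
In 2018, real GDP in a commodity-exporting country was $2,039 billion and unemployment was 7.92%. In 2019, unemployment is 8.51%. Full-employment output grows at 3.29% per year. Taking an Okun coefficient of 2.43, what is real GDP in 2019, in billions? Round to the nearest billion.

$2,077 billion

Δu = 8.51 - 7.92 = 0.59 points.
Okun's law (growth form): g_Y = g_Y* - β × Δu = 3.29 - 2.43 × (0.59) = 3.29 - 1.4337 = 1.8563%.
Real GDP in the next year = 2039 × (1 + 1.8563/100) = 2039 × 1.018563 ≈ 2077 billion.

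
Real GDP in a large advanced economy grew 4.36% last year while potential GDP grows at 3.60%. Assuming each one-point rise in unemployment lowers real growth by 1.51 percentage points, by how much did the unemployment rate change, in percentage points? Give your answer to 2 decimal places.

Growth-rate Okun's law: g_Y = g_Y* - β × Δu, so Δu = (g_Y* - g_Y)/β.
Δu = (3.6 - 4.36)/1.51 = -0.76/1.51 = -0.50 percentage points.

-0.50 percentage points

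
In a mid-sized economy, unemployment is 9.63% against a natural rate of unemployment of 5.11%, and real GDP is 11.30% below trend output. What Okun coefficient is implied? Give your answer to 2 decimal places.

β ≈ 2.50

Okun's law: output gap = -β × (u - u*).
-11.30 = -β × (9.63 - 5.11) = -β × 4.52, so β = 11.3/4.52 = 2.50.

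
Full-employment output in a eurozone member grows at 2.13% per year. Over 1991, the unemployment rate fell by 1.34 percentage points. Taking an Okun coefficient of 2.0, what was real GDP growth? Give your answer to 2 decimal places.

4.81%

Growth-rate Okun's law: g_Y = g_Y* - β × Δu.
g_Y = 2.13 - 2.0 × (-1.34) = 2.13 + 2.68 = 4.81%, i.e. 4.81% to 2 d.p.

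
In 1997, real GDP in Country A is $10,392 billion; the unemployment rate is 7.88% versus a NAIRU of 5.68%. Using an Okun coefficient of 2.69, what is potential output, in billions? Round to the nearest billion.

Unemployment gap = 7.88 - 5.68 = 2.2 points, so output gap = -2.69 × 2.2 = -5.918%.
Since Y = Y* × (1 + gap/100), Y* = 10392/0.94082 ≈ 11046 billion.

$11,046 billion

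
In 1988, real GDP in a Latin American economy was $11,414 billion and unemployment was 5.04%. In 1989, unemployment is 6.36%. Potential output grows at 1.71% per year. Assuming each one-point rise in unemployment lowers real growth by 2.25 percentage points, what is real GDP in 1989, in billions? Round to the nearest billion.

Δu = 6.36 - 5.04 = 1.32 points.
Okun's law (growth form): g_Y = g_Y* - β × Δu = 1.71 - 2.25 × (1.32) = 1.71 - 2.97 = -1.26%.
Real GDP in the next year = 11414 × (1 - 1.26/100) = 11414 × 0.9874 ≈ 11270 billion.

$11,270 billion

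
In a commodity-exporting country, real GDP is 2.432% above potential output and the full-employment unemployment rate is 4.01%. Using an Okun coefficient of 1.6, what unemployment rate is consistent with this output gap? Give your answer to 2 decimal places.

From Okun's law, u - u* = -(output gap)/β = -(2.432)/1.6 = -1.52 points.
So u = 4.01 - 1.52 = 2.49%.

2.49%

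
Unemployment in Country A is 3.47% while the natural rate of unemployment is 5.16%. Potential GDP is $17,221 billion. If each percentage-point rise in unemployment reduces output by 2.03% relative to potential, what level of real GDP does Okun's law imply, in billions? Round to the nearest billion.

Unemployment gap = 3.47 - 5.16 = -1.69 points, so the output gap is -2.03 × (-1.69) = 3.4307%.
Actual GDP = 17221 × (1 + 3.4307/100) = 17221 × 1.034307 ≈ 17812 billion.

$17,812 billion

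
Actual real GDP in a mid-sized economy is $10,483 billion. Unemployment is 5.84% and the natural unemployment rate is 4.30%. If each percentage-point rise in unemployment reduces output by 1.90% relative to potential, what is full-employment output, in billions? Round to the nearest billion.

Unemployment gap = 5.84 - 4.3 = 1.54 points, so output gap = -1.9 × 1.54 = -2.926%.
Since Y = Y* × (1 + gap/100), Y* = 10483/0.97074 ≈ 10799 billion.

$10,799 billion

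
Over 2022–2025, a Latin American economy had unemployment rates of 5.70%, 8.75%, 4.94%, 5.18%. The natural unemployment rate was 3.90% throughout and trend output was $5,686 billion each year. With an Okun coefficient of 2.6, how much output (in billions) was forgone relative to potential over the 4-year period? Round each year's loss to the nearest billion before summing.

Year 2022: gap = -2.6 × (5.7 - 3.9) = -4.68%, loss ≈ 5686 × 4.68/100 ≈ 266.
Year 2023: gap = -2.6 × (8.75 - 3.9) = -12.61%, loss ≈ 5686 × 12.61/100 ≈ 717.
Year 2024: gap = -2.6 × (4.94 - 3.9) = -2.704%, loss ≈ 5686 × 2.704/100 ≈ 154.
Year 2025: gap = -2.6 × (5.18 - 3.9) = -3.328%, loss ≈ 5686 × 3.328/100 ≈ 189.
Total lost output = 266 + 717 + 154 + 189 = 1326 billion.

$1,326 billion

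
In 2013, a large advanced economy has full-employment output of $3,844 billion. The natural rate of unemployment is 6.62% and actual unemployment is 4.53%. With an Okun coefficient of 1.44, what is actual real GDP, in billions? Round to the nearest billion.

Unemployment gap = 4.53 - 6.62 = -2.09 points, so the output gap is -1.44 × (-2.09) = 3.0096%.
Actual GDP = 3844 × (1 + 3.0096/100) = 3844 × 1.030096 ≈ 3960 billion.

$3,960 billion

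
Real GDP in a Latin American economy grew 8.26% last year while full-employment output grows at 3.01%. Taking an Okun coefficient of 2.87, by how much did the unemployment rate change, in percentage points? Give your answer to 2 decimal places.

-1.83 percentage points

Growth-rate Okun's law: g_Y = g_Y* - β × Δu, so Δu = (g_Y* - g_Y)/β.
Δu = (3.01 - 8.26)/2.87 = -5.25/2.87 = -1.83 percentage points.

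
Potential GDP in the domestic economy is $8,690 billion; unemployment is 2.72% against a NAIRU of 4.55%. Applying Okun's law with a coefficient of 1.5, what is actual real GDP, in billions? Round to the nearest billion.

$8,929 billion

Unemployment gap = 2.72 - 4.55 = -1.83 points, so the output gap is -1.5 × (-1.83) = 2.745%.
Actual GDP = 8690 × (1 + 2.745/100) = 8690 × 1.02745 ≈ 8929 billion.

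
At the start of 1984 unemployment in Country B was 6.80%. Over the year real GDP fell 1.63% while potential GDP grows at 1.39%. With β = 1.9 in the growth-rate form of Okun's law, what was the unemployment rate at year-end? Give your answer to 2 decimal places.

8.39%

Growth-rate Okun's law: g_Y = g_Y* - β × Δu, so Δu = (g_Y* - g_Y)/β.
Δu = (1.39 + 1.63)/1.9 = 3.02/1.9 = 1.59 percentage points.
Year-end unemployment = 6.8 + 1.59 = 8.39%.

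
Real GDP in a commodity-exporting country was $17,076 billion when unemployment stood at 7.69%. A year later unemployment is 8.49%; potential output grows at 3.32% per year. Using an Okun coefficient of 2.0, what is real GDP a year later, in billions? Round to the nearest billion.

$17,370 billion

Δu = 8.49 - 7.69 = 0.8 points.
Okun's law (growth form): g_Y = g_Y* - β × Δu = 3.32 - 2.0 × (0.80) = 3.32 - 1.6 = 1.72%.
Real GDP in the next year = 17076 × (1 + 1.72/100) = 17076 × 1.0172 ≈ 17370 billion.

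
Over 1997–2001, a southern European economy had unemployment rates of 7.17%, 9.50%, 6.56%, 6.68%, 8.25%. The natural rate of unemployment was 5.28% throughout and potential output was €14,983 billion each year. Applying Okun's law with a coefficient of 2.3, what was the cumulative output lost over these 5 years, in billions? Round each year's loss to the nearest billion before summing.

Year 1997: gap = -2.3 × (7.17 - 5.28) = -4.347%, loss ≈ 14983 × 4.347/100 ≈ 651.
Year 1998: gap = -2.3 × (9.5 - 5.28) = -9.706%, loss ≈ 14983 × 9.706/100 ≈ 1454.
Year 1999: gap = -2.3 × (6.56 - 5.28) = -2.944%, loss ≈ 14983 × 2.944/100 ≈ 441.
Year 2000: gap = -2.3 × (6.68 - 5.28) = -3.22%, loss ≈ 14983 × 3.22/100 ≈ 482.
Year 2001: gap = -2.3 × (8.25 - 5.28) = -6.831%, loss ≈ 14983 × 6.831/100 ≈ 1023.
Total lost output = 651 + 1454 + 441 + 482 + 1023 = 4051 billion.

€4,051 billion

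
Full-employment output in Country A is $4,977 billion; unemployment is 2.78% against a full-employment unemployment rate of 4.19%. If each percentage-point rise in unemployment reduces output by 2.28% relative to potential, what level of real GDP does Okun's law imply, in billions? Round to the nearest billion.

$5,137 billion

Unemployment gap = 2.78 - 4.19 = -1.41 points, so the output gap is -2.28 × (-1.41) = 3.2148%.
Actual GDP = 4977 × (1 + 3.2148/100) = 4977 × 1.032148 ≈ 5137 billion.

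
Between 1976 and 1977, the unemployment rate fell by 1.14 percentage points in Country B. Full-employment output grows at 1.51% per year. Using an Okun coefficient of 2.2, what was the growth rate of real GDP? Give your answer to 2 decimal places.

4.02%

Growth-rate Okun's law: g_Y = g_Y* - β × Δu.
g_Y = 1.51 - 2.2 × (-1.14) = 1.51 + 2.508 = 4.018%, i.e. 4.02% to 2 d.p.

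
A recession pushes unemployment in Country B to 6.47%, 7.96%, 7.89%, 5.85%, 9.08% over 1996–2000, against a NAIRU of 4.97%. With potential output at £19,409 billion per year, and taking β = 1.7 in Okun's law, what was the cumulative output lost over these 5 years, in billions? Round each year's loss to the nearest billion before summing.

£4,091 billion

Year 1996: gap = -1.7 × (6.47 - 4.97) = -2.55%, loss ≈ 19409 × 2.55/100 ≈ 495.
Year 1997: gap = -1.7 × (7.96 - 4.97) = -5.083%, loss ≈ 19409 × 5.083/100 ≈ 987.
Year 1998: gap = -1.7 × (7.89 - 4.97) = -4.964%, loss ≈ 19409 × 4.964/100 ≈ 963.
Year 1999: gap = -1.7 × (5.85 - 4.97) = -1.496%, loss ≈ 19409 × 1.496/100 ≈ 290.
Year 2000: gap = -1.7 × (9.08 - 4.97) = -6.987%, loss ≈ 19409 × 6.987/100 ≈ 1356.
Total lost output = 495 + 987 + 963 + 290 + 1356 = 4091 billion.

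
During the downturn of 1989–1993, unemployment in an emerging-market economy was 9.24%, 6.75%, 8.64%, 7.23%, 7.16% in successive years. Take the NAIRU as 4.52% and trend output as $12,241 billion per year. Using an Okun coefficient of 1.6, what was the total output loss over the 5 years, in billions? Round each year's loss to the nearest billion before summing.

$3,216 billion

Year 1989: gap = -1.6 × (9.24 - 4.52) = -7.552%, loss ≈ 12241 × 7.552/100 ≈ 924.
Year 1990: gap = -1.6 × (6.75 - 4.52) = -3.568%, loss ≈ 12241 × 3.568/100 ≈ 437.
Year 1991: gap = -1.6 × (8.64 - 4.52) = -6.592%, loss ≈ 12241 × 6.592/100 ≈ 807.
Year 1992: gap = -1.6 × (7.23 - 4.52) = -4.336%, loss ≈ 12241 × 4.336/100 ≈ 531.
Year 1993: gap = -1.6 × (7.16 - 4.52) = -4.224%, loss ≈ 12241 × 4.224/100 ≈ 517.
Total lost output = 924 + 437 + 807 + 531 + 517 = 3216 billion.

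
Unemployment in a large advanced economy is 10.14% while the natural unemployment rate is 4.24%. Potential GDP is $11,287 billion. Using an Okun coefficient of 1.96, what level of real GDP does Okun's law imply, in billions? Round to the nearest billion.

Unemployment gap = 10.14 - 4.24 = 5.9 points, so the output gap is -1.96 × 5.9 = -11.564%.
Actual GDP = 11287 × (1 - 11.564/100) = 11287 × 0.88436 ≈ 9982 billion.

$9,982 billion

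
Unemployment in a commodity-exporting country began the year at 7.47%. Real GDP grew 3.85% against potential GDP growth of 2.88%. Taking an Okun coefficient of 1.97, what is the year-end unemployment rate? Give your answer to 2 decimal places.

Growth-rate Okun's law: g_Y = g_Y* - β × Δu, so Δu = (g_Y* - g_Y)/β.
Δu = (2.88 - 3.85)/1.97 = -0.97/1.97 = -0.49 percentage points.
Year-end unemployment = 7.47 - 0.49 = 6.98%.

6.98%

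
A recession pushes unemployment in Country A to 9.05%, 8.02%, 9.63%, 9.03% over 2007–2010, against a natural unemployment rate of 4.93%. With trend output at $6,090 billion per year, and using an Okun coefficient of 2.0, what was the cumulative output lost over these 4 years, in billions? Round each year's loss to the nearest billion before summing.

$1,949 billion

Year 2007: gap = -2.0 × (9.05 - 4.93) = -8.24%, loss ≈ 6090 × 8.24/100 ≈ 502.
Year 2008: gap = -2.0 × (8.02 - 4.93) = -6.18%, loss ≈ 6090 × 6.18/100 ≈ 376.
Year 2009: gap = -2.0 × (9.63 - 4.93) = -9.4%, loss ≈ 6090 × 9.4/100 ≈ 572.
Year 2010: gap = -2.0 × (9.03 - 4.93) = -8.2%, loss ≈ 6090 × 8.2/100 ≈ 499.
Total lost output = 502 + 376 + 572 + 499 = 1949 billion.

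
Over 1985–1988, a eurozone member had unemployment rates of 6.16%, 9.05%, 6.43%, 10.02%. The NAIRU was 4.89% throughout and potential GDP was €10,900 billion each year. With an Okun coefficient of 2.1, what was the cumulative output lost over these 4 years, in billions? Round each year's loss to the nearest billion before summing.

Year 1985: gap = -2.1 × (6.16 - 4.89) = -2.667%, loss ≈ 10900 × 2.667/100 ≈ 291.
Year 1986: gap = -2.1 × (9.05 - 4.89) = -8.736%, loss ≈ 10900 × 8.736/100 ≈ 952.
Year 1987: gap = -2.1 × (6.43 - 4.89) = -3.234%, loss ≈ 10900 × 3.234/100 ≈ 353.
Year 1988: gap = -2.1 × (10.02 - 4.89) = -10.773%, loss ≈ 10900 × 10.773/100 ≈ 1174.
Total lost output = 291 + 952 + 353 + 1174 = 2770 billion.

€2,770 billion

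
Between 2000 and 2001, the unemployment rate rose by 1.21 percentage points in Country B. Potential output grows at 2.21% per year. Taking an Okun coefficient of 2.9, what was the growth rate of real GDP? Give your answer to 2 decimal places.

Growth-rate Okun's law: g_Y = g_Y* - β × Δu.
g_Y = 2.21 - 2.9 × (1.21) = 2.21 - 3.509 = -1.299%, i.e. -1.30% to 2 d.p.

-1.30%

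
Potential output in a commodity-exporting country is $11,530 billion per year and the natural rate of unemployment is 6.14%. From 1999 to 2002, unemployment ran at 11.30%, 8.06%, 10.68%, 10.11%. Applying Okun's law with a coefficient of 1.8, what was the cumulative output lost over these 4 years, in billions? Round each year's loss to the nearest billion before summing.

Year 1999: gap = -1.8 × (11.3 - 6.14) = -9.288%, loss ≈ 11530 × 9.288/100 ≈ 1071.
Year 2000: gap = -1.8 × (8.06 - 6.14) = -3.456%, loss ≈ 11530 × 3.456/100 ≈ 398.
Year 2001: gap = -1.8 × (10.68 - 6.14) = -8.172%, loss ≈ 11530 × 8.172/100 ≈ 942.
Year 2002: gap = -1.8 × (10.11 - 6.14) = -7.146%, loss ≈ 11530 × 7.146/100 ≈ 824.
Total lost output = 1071 + 398 + 942 + 824 = 3235 billion.

$3,235 billion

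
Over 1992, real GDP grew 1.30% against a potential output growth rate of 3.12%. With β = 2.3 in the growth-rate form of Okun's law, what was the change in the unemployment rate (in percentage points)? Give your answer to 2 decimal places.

Growth-rate Okun's law: g_Y = g_Y* - β × Δu, so Δu = (g_Y* - g_Y)/β.
Δu = (3.12 - 1.3)/2.3 = 1.82/2.3 = 0.79 percentage points.

0.79 percentage points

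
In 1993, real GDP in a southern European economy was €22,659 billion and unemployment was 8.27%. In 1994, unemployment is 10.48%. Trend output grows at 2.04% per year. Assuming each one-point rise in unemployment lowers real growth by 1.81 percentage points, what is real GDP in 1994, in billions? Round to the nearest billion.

Δu = 10.48 - 8.27 = 2.21 points.
Okun's law (growth form): g_Y = g_Y* - β × Δu = 2.04 - 1.81 × (2.21) = 2.04 - 4.0001 = -1.9601%.
Real GDP in the next year = 22659 × (1 - 1.9601/100) = 22659 × 0.980399 ≈ 22215 billion.

€22,215 billion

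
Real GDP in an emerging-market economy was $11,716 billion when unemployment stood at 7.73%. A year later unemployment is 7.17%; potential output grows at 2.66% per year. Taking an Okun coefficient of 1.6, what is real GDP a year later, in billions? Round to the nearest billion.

$12,133 billion

Δu = 7.17 - 7.73 = -0.56 points.
Okun's law (growth form): g_Y = g_Y* - β × Δu = 2.66 - 1.6 × (-0.56) = 2.66 + 0.896 = 3.556%.
Real GDP in the next year = 11716 × (1 + 3.556/100) = 11716 × 1.03556 ≈ 12133 billion.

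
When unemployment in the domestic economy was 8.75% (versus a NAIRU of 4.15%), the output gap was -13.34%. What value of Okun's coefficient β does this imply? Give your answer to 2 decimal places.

β ≈ 2.90

Okun's law: output gap = -β × (u - u*).
-13.34 = -β × (8.75 - 4.15) = -β × 4.6, so β = 13.34/4.6 = 2.90.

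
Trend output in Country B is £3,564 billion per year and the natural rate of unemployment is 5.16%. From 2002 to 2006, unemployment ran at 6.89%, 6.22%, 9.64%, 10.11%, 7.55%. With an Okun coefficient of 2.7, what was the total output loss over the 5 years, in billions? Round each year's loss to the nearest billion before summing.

Year 2002: gap = -2.7 × (6.89 - 5.16) = -4.671%, loss ≈ 3564 × 4.671/100 ≈ 166.
Year 2003: gap = -2.7 × (6.22 - 5.16) = -2.862%, loss ≈ 3564 × 2.862/100 ≈ 102.
Year 2004: gap = -2.7 × (9.64 - 5.16) = -12.096%, loss ≈ 3564 × 12.096/100 ≈ 431.
Year 2005: gap = -2.7 × (10.11 - 5.16) = -13.365%, loss ≈ 3564 × 13.365/100 ≈ 476.
Year 2006: gap = -2.7 × (7.55 - 5.16) = -6.453%, loss ≈ 3564 × 6.453/100 ≈ 230.
Total lost output = 166 + 102 + 431 + 476 + 230 = 1405 billion.

£1,405 billion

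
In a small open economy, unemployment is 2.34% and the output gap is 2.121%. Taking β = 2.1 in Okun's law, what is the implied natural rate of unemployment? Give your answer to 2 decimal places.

3.35%

From Okun's law, u - u* = -(output gap)/β = -(2.121)/2.1 = -1.01 points.
So u* = 2.34 + 1.01 = 3.35%.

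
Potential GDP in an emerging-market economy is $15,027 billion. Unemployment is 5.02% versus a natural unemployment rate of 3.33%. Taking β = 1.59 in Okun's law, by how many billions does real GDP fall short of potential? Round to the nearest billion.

Output gap = -1.59 × (5.02 - 3.33) = -1.59 × 1.69 = -2.6871%.
Actual GDP ≈ 15027 × 0.973129 ≈ 14623 billion, so the shortfall is 15027 - 14623 = 404 billion.

$404 billion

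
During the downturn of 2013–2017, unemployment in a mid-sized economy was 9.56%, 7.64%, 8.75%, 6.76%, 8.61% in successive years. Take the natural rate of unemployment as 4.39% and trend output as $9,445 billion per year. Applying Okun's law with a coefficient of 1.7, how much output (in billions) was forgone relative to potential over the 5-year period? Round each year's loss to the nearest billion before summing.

Year 2013: gap = -1.7 × (9.56 - 4.39) = -8.789%, loss ≈ 9445 × 8.789/100 ≈ 830.
Year 2014: gap = -1.7 × (7.64 - 4.39) = -5.525%, loss ≈ 9445 × 5.525/100 ≈ 522.
Year 2015: gap = -1.7 × (8.75 - 4.39) = -7.412%, loss ≈ 9445 × 7.412/100 ≈ 700.
Year 2016: gap = -1.7 × (6.76 - 4.39) = -4.029%, loss ≈ 9445 × 4.029/100 ≈ 381.
Year 2017: gap = -1.7 × (8.61 - 4.39) = -7.174%, loss ≈ 9445 × 7.174/100 ≈ 678.
Total lost output = 830 + 522 + 700 + 381 + 678 = 3111 billion.

$3,111 billion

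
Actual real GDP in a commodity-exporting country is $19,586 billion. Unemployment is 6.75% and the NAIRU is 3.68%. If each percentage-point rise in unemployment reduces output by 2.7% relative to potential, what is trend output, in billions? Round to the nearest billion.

Unemployment gap = 6.75 - 3.68 = 3.07 points, so output gap = -2.7 × 3.07 = -8.289%.
Since Y = Y* × (1 + gap/100), Y* = 19586/0.91711 ≈ 21356 billion.

$21,356 billion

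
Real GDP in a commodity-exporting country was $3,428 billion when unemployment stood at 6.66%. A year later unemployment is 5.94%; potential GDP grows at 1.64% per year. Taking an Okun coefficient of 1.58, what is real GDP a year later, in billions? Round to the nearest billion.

$3,523 billion

Δu = 5.94 - 6.66 = -0.72 points.
Okun's law (growth form): g_Y = g_Y* - β × Δu = 1.64 - 1.58 × (-0.72) = 1.64 + 1.1376 = 2.7776%.
Real GDP in the next year = 3428 × (1 + 2.7776/100) = 3428 × 1.027776 ≈ 3523 billion.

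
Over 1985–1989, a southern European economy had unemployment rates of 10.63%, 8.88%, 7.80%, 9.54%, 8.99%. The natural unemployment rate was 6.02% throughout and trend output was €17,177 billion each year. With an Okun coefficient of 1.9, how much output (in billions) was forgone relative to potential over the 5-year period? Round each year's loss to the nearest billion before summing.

€5,137 billion

Year 1985: gap = -1.9 × (10.63 - 6.02) = -8.759%, loss ≈ 17177 × 8.759/100 ≈ 1505.
Year 1986: gap = -1.9 × (8.88 - 6.02) = -5.434%, loss ≈ 17177 × 5.434/100 ≈ 933.
Year 1987: gap = -1.9 × (7.8 - 6.02) = -3.382%, loss ≈ 17177 × 3.382/100 ≈ 581.
Year 1988: gap = -1.9 × (9.54 - 6.02) = -6.688%, loss ≈ 17177 × 6.688/100 ≈ 1149.
Year 1989: gap = -1.9 × (8.99 - 6.02) = -5.643%, loss ≈ 17177 × 5.643/100 ≈ 969.
Total lost output = 1505 + 933 + 581 + 1149 + 969 = 5137 billion.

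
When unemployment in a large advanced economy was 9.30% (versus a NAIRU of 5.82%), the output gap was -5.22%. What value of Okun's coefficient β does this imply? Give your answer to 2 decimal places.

β ≈ 1.50

Okun's law: output gap = -β × (u - u*).
-5.22 = -β × (9.3 - 5.82) = -β × 3.48, so β = 5.22/3.48 = 1.50.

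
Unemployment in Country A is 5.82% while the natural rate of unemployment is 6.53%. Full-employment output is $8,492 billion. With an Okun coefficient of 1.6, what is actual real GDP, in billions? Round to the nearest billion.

$8,588 billion

Unemployment gap = 5.82 - 6.53 = -0.71 points, so the output gap is -1.6 × (-0.71) = 1.136%.
Actual GDP = 8492 × (1 + 1.136/100) = 8492 × 1.01136 ≈ 8588 billion.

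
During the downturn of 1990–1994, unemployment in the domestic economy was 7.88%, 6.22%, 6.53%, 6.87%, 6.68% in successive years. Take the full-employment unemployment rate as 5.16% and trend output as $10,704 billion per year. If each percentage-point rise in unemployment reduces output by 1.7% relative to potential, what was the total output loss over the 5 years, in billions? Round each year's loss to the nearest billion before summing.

$1,525 billion

Year 1990: gap = -1.7 × (7.88 - 5.16) = -4.624%, loss ≈ 10704 × 4.624/100 ≈ 495.
Year 1991: gap = -1.7 × (6.22 - 5.16) = -1.802%, loss ≈ 10704 × 1.802/100 ≈ 193.
Year 1992: gap = -1.7 × (6.53 - 5.16) = -2.329%, loss ≈ 10704 × 2.329/100 ≈ 249.
Year 1993: gap = -1.7 × (6.87 - 5.16) = -2.907%, loss ≈ 10704 × 2.907/100 ≈ 311.
Year 1994: gap = -1.7 × (6.68 - 5.16) = -2.584%, loss ≈ 10704 × 2.584/100 ≈ 277.
Total lost output = 495 + 193 + 249 + 311 + 277 = 1525 billion.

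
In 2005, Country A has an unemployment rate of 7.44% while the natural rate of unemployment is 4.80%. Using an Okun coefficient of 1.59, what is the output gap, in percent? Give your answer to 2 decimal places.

The unemployment gap is 7.44 - 4.8 = 2.64 percentage points.
Okun's law gives an output gap of -1.59 × 2.64 = -4.1976%, i.e. 4.20% below potential.

-4.20%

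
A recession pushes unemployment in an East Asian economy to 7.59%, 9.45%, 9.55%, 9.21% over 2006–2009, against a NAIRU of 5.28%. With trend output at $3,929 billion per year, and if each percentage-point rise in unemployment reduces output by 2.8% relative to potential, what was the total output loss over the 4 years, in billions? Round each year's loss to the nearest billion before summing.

$1,615 billion

Year 2006: gap = -2.8 × (7.59 - 5.28) = -6.468%, loss ≈ 3929 × 6.468/100 ≈ 254.
Year 2007: gap = -2.8 × (9.45 - 5.28) = -11.676%, loss ≈ 3929 × 11.676/100 ≈ 459.
Year 2008: gap = -2.8 × (9.55 - 5.28) = -11.956%, loss ≈ 3929 × 11.956/100 ≈ 470.
Year 2009: gap = -2.8 × (9.21 - 5.28) = -11.004%, loss ≈ 3929 × 11.004/100 ≈ 432.
Total lost output = 254 + 459 + 470 + 432 = 1615 billion.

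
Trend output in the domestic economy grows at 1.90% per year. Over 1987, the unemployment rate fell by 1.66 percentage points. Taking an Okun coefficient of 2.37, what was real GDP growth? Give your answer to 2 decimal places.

5.83%

Growth-rate Okun's law: g_Y = g_Y* - β × Δu.
g_Y = 1.90 - 2.37 × (-1.66) = 1.9 + 3.9342 = 5.8342%, i.e. 5.83% to 2 d.p.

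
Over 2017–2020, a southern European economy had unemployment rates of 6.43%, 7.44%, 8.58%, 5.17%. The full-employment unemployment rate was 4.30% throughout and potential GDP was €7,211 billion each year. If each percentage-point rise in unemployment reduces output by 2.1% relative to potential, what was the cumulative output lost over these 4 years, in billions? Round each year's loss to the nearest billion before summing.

€1,578 billion

Year 2017: gap = -2.1 × (6.43 - 4.3) = -4.473%, loss ≈ 7211 × 4.473/100 ≈ 323.
Year 2018: gap = -2.1 × (7.44 - 4.3) = -6.594%, loss ≈ 7211 × 6.594/100 ≈ 475.
Year 2019: gap = -2.1 × (8.58 - 4.3) = -8.988%, loss ≈ 7211 × 8.988/100 ≈ 648.
Year 2020: gap = -2.1 × (5.17 - 4.3) = -1.827%, loss ≈ 7211 × 1.827/100 ≈ 132.
Total lost output = 323 + 475 + 648 + 132 = 1578 billion.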